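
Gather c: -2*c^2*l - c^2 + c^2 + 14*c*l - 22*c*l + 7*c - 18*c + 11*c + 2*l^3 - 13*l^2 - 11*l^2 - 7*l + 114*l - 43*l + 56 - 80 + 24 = -2*c^2*l - 8*c*l + 2*l^3 - 24*l^2 + 64*l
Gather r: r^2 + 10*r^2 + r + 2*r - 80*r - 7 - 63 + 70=11*r^2 - 77*r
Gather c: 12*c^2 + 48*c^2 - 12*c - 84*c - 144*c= 60*c^2 - 240*c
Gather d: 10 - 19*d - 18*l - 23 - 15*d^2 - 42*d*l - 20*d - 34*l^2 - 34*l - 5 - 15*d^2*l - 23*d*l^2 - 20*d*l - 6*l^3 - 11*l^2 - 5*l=d^2*(-15*l - 15) + d*(-23*l^2 - 62*l - 39) - 6*l^3 - 45*l^2 - 57*l - 18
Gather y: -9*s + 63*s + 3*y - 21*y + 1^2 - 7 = 54*s - 18*y - 6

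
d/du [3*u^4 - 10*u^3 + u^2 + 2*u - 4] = 12*u^3 - 30*u^2 + 2*u + 2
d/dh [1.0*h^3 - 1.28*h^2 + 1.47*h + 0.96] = 3.0*h^2 - 2.56*h + 1.47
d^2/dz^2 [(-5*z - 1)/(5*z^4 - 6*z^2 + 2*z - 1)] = 4*(-2*(5*z + 1)*(10*z^3 - 6*z + 1)^2 + (50*z^3 - 30*z + 3*(5*z + 1)*(5*z^2 - 1) + 5)*(5*z^4 - 6*z^2 + 2*z - 1))/(5*z^4 - 6*z^2 + 2*z - 1)^3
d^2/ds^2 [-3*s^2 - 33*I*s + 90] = -6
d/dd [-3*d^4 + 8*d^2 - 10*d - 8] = -12*d^3 + 16*d - 10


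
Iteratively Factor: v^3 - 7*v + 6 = (v - 2)*(v^2 + 2*v - 3) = (v - 2)*(v - 1)*(v + 3)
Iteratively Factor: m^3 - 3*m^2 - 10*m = (m)*(m^2 - 3*m - 10) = m*(m - 5)*(m + 2)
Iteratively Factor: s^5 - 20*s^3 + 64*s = (s + 2)*(s^4 - 2*s^3 - 16*s^2 + 32*s) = s*(s + 2)*(s^3 - 2*s^2 - 16*s + 32) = s*(s + 2)*(s + 4)*(s^2 - 6*s + 8) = s*(s - 4)*(s + 2)*(s + 4)*(s - 2)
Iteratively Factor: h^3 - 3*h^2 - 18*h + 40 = (h + 4)*(h^2 - 7*h + 10) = (h - 5)*(h + 4)*(h - 2)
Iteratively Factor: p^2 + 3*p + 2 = (p + 1)*(p + 2)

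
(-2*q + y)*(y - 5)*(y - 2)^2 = -2*q*y^3 + 18*q*y^2 - 48*q*y + 40*q + y^4 - 9*y^3 + 24*y^2 - 20*y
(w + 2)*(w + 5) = w^2 + 7*w + 10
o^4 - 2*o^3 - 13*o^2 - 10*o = o*(o - 5)*(o + 1)*(o + 2)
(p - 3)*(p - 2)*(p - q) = p^3 - p^2*q - 5*p^2 + 5*p*q + 6*p - 6*q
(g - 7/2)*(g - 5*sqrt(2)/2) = g^2 - 5*sqrt(2)*g/2 - 7*g/2 + 35*sqrt(2)/4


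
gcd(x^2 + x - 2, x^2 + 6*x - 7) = x - 1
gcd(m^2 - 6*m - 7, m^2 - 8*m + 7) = m - 7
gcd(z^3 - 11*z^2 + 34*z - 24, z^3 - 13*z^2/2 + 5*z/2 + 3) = z^2 - 7*z + 6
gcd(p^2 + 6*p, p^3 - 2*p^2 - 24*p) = p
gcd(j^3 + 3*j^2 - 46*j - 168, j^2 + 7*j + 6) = j + 6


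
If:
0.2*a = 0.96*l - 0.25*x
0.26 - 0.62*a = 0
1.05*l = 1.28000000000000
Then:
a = 0.42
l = 1.22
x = 4.35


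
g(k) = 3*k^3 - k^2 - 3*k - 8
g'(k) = 9*k^2 - 2*k - 3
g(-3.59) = -148.92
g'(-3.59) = 120.17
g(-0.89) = -8.24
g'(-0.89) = 5.91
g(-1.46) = -15.09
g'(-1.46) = 19.10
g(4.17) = 179.64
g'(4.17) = 145.16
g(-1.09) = -9.80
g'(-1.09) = 9.87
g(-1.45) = -14.90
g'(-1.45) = 18.82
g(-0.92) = -8.42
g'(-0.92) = 6.46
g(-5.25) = -453.92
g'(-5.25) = 255.56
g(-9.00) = -2249.00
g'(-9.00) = 744.00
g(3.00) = 55.00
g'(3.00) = 72.00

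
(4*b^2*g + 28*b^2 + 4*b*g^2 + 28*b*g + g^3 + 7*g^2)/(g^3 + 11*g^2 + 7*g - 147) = (4*b^2 + 4*b*g + g^2)/(g^2 + 4*g - 21)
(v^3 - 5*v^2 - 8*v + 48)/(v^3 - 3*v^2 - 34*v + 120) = (v^2 - v - 12)/(v^2 + v - 30)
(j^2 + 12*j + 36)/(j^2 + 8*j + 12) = (j + 6)/(j + 2)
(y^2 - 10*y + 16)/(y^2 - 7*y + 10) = (y - 8)/(y - 5)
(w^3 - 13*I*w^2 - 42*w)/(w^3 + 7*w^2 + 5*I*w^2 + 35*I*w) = (w^2 - 13*I*w - 42)/(w^2 + w*(7 + 5*I) + 35*I)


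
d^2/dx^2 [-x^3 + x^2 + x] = 2 - 6*x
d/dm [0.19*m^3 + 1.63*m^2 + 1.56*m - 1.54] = 0.57*m^2 + 3.26*m + 1.56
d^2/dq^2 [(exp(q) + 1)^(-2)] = (4*exp(q) - 2)*exp(q)/(exp(q) + 1)^4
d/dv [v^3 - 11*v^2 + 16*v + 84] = 3*v^2 - 22*v + 16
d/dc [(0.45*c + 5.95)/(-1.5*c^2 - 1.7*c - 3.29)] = (0.675*c^2 + 17.85*c + 8.6345)/(2.25*c^4 + 5.1*c^3 + 12.76*c^2 + 11.186*c + 10.8241)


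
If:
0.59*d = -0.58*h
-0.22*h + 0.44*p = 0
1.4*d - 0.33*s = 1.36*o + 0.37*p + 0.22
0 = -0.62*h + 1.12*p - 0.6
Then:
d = 9.83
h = -10.00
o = 11.3181704885344 - 0.242647058823529*s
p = -5.00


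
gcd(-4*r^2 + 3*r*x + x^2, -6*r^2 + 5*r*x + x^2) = -r + x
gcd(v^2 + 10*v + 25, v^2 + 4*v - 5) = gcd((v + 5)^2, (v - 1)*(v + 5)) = v + 5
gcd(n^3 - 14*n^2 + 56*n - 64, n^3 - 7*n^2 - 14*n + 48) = n^2 - 10*n + 16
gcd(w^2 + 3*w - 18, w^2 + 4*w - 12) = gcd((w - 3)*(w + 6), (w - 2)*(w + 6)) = w + 6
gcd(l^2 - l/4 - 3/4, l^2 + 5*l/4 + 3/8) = l + 3/4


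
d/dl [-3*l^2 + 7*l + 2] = 7 - 6*l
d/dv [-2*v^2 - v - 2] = -4*v - 1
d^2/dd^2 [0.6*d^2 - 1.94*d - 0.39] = 1.20000000000000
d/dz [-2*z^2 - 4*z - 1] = -4*z - 4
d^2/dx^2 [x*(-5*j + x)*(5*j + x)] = 6*x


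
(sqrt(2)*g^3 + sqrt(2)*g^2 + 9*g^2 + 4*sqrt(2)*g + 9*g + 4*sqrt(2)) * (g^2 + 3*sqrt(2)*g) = sqrt(2)*g^5 + sqrt(2)*g^4 + 15*g^4 + 15*g^3 + 31*sqrt(2)*g^3 + 24*g^2 + 31*sqrt(2)*g^2 + 24*g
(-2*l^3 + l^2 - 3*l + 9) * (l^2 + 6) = -2*l^5 + l^4 - 15*l^3 + 15*l^2 - 18*l + 54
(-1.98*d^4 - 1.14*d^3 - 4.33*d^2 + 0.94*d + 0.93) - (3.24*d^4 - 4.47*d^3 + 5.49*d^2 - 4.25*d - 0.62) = -5.22*d^4 + 3.33*d^3 - 9.82*d^2 + 5.19*d + 1.55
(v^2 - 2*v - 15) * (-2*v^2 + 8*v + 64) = -2*v^4 + 12*v^3 + 78*v^2 - 248*v - 960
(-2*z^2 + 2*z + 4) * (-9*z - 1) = 18*z^3 - 16*z^2 - 38*z - 4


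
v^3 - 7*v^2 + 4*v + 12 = (v - 6)*(v - 2)*(v + 1)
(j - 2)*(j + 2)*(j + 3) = j^3 + 3*j^2 - 4*j - 12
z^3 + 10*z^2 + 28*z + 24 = (z + 2)^2*(z + 6)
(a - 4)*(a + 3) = a^2 - a - 12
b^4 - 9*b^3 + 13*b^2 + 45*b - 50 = (b - 5)^2*(b - 1)*(b + 2)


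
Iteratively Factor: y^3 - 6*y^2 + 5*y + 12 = (y - 3)*(y^2 - 3*y - 4) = (y - 4)*(y - 3)*(y + 1)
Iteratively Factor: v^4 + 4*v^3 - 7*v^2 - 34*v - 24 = (v + 2)*(v^3 + 2*v^2 - 11*v - 12) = (v + 2)*(v + 4)*(v^2 - 2*v - 3) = (v - 3)*(v + 2)*(v + 4)*(v + 1)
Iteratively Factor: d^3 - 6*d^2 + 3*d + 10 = (d - 5)*(d^2 - d - 2) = (d - 5)*(d + 1)*(d - 2)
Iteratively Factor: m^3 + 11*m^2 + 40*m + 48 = (m + 4)*(m^2 + 7*m + 12) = (m + 3)*(m + 4)*(m + 4)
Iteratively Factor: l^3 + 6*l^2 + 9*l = (l)*(l^2 + 6*l + 9) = l*(l + 3)*(l + 3)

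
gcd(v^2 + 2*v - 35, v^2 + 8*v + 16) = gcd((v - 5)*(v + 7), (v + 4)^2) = 1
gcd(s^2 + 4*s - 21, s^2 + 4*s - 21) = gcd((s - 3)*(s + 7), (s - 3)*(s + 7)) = s^2 + 4*s - 21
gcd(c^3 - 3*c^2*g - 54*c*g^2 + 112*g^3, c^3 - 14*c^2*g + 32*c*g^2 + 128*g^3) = c - 8*g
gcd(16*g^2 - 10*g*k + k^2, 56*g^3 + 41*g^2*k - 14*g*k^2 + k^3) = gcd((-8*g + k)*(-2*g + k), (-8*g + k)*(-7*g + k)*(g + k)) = 8*g - k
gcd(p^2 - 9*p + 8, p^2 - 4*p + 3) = p - 1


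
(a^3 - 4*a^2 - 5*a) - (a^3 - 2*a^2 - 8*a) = -2*a^2 + 3*a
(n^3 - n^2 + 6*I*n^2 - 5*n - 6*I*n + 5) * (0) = 0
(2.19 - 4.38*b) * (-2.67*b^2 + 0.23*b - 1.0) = 11.6946*b^3 - 6.8547*b^2 + 4.8837*b - 2.19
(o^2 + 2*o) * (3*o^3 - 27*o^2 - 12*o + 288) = 3*o^5 - 21*o^4 - 66*o^3 + 264*o^2 + 576*o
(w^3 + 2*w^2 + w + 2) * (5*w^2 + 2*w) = 5*w^5 + 12*w^4 + 9*w^3 + 12*w^2 + 4*w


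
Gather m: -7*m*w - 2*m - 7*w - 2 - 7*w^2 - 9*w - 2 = m*(-7*w - 2) - 7*w^2 - 16*w - 4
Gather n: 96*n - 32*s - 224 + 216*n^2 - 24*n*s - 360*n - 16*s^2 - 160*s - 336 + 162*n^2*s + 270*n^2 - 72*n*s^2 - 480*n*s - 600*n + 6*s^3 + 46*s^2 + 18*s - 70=n^2*(162*s + 486) + n*(-72*s^2 - 504*s - 864) + 6*s^3 + 30*s^2 - 174*s - 630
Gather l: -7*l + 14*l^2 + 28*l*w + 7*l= 14*l^2 + 28*l*w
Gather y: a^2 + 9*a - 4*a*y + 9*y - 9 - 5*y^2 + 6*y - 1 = a^2 + 9*a - 5*y^2 + y*(15 - 4*a) - 10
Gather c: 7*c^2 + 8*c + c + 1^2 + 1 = 7*c^2 + 9*c + 2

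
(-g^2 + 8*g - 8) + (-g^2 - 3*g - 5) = -2*g^2 + 5*g - 13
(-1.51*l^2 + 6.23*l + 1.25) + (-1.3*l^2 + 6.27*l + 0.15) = -2.81*l^2 + 12.5*l + 1.4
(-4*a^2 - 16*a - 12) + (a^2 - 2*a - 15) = -3*a^2 - 18*a - 27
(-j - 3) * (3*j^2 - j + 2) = -3*j^3 - 8*j^2 + j - 6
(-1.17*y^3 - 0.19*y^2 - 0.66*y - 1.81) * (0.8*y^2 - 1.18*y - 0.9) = -0.936*y^5 + 1.2286*y^4 + 0.7492*y^3 - 0.4982*y^2 + 2.7298*y + 1.629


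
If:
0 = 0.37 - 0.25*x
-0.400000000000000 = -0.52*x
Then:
No Solution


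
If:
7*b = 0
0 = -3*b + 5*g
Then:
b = 0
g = 0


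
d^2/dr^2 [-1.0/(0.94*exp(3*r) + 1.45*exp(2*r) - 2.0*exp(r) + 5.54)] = (-1.0*(2.82*exp(2*r) + 2.9*exp(r) - 2.0)*(5.64*exp(2*r) + 5.8*exp(r) - 4.0)*exp(r) + (8.46*exp(2*r) + 5.8*exp(r) - 2.0)*(0.94*exp(3*r) + 1.45*exp(2*r) - 2.0*exp(r) + 5.54))*exp(r)/(0.94*exp(3*r) + 1.45*exp(2*r) - 2.0*exp(r) + 5.54)^3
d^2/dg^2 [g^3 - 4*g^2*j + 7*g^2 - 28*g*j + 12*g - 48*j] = 6*g - 8*j + 14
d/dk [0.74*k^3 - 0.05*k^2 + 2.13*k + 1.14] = 2.22*k^2 - 0.1*k + 2.13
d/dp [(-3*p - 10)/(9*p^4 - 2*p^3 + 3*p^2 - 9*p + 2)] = 3*(27*p^4 + 116*p^3 - 17*p^2 + 20*p - 32)/(81*p^8 - 36*p^7 + 58*p^6 - 174*p^5 + 81*p^4 - 62*p^3 + 93*p^2 - 36*p + 4)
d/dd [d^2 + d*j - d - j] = 2*d + j - 1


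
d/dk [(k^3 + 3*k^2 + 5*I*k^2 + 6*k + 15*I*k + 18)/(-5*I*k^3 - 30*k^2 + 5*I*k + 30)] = (k^4*(11 - 3*I) + k^3*(30 - 14*I) + k^2*(-49 - 147*I) + k*(-252 - 60*I) - 36 - 72*I)/(5*k^6 - 60*I*k^5 - 190*k^4 + 120*I*k^3 + 365*k^2 - 60*I*k - 180)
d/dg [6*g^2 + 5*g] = 12*g + 5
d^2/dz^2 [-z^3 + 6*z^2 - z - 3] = 12 - 6*z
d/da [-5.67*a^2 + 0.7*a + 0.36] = 0.7 - 11.34*a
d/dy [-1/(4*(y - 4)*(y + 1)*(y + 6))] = ((y - 4)*(y + 1) + (y - 4)*(y + 6) + (y + 1)*(y + 6))/(4*(y - 4)^2*(y + 1)^2*(y + 6)^2)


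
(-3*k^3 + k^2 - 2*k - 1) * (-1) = 3*k^3 - k^2 + 2*k + 1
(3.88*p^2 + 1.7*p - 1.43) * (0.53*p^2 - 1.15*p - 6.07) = 2.0564*p^4 - 3.561*p^3 - 26.2645*p^2 - 8.6745*p + 8.6801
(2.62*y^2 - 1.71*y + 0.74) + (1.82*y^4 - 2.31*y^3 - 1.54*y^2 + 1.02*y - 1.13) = 1.82*y^4 - 2.31*y^3 + 1.08*y^2 - 0.69*y - 0.39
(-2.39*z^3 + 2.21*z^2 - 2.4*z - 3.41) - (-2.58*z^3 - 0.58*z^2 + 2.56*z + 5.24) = 0.19*z^3 + 2.79*z^2 - 4.96*z - 8.65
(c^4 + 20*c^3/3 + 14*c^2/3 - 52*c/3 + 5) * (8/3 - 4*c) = -4*c^5 - 24*c^4 - 8*c^3/9 + 736*c^2/9 - 596*c/9 + 40/3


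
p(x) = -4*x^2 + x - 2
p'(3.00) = -23.00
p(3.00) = -35.00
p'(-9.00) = 73.00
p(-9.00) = -335.00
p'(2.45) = -18.60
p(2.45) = -23.56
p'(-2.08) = 17.64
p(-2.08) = -21.39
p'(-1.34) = 11.72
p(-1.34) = -10.52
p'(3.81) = -29.48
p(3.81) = -56.25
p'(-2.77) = 23.16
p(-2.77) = -35.46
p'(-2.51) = 21.08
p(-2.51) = -29.71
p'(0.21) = -0.68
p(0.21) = -1.97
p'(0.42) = -2.36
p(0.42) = -2.29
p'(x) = 1 - 8*x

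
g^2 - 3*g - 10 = (g - 5)*(g + 2)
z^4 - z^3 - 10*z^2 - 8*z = z*(z - 4)*(z + 1)*(z + 2)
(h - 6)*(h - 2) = h^2 - 8*h + 12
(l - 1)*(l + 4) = l^2 + 3*l - 4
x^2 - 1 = (x - 1)*(x + 1)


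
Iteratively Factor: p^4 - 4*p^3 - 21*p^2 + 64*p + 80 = (p - 4)*(p^3 - 21*p - 20) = (p - 4)*(p + 1)*(p^2 - p - 20) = (p - 4)*(p + 1)*(p + 4)*(p - 5)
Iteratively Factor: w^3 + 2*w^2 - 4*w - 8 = (w + 2)*(w^2 - 4) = (w + 2)^2*(w - 2)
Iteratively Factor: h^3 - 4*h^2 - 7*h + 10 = (h - 5)*(h^2 + h - 2) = (h - 5)*(h + 2)*(h - 1)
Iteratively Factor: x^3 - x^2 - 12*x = (x)*(x^2 - x - 12) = x*(x + 3)*(x - 4)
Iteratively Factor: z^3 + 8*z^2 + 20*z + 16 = (z + 2)*(z^2 + 6*z + 8) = (z + 2)*(z + 4)*(z + 2)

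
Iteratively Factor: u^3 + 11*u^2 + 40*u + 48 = (u + 3)*(u^2 + 8*u + 16) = (u + 3)*(u + 4)*(u + 4)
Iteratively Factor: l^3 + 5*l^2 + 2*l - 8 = (l + 4)*(l^2 + l - 2) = (l + 2)*(l + 4)*(l - 1)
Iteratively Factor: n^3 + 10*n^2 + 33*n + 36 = (n + 4)*(n^2 + 6*n + 9) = (n + 3)*(n + 4)*(n + 3)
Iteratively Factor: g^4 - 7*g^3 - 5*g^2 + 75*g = (g)*(g^3 - 7*g^2 - 5*g + 75) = g*(g - 5)*(g^2 - 2*g - 15) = g*(g - 5)^2*(g + 3)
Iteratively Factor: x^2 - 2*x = (x)*(x - 2)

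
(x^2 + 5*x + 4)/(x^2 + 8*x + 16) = (x + 1)/(x + 4)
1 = 1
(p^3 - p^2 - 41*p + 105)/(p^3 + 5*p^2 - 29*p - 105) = (p - 3)/(p + 3)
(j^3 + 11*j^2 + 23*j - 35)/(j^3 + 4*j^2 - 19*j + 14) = (j + 5)/(j - 2)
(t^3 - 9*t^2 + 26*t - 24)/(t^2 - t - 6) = (t^2 - 6*t + 8)/(t + 2)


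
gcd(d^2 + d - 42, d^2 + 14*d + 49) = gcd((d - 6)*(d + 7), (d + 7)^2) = d + 7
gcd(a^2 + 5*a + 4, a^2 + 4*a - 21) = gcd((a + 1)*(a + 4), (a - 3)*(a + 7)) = 1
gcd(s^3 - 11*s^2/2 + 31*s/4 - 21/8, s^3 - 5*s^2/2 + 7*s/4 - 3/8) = s^2 - 2*s + 3/4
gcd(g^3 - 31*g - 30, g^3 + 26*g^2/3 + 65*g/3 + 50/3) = g + 5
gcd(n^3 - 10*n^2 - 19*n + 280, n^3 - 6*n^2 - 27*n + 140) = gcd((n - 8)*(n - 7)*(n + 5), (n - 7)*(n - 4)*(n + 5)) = n^2 - 2*n - 35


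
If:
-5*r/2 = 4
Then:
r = -8/5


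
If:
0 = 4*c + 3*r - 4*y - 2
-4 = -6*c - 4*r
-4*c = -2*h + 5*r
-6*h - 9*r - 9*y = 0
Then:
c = 70/67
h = 45/67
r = -38/67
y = 8/67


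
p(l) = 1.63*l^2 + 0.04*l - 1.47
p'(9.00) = 29.38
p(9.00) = 130.92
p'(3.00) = 9.82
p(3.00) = 13.32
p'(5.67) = 18.52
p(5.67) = 51.16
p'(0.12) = 0.43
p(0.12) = -1.44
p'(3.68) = 12.04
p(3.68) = 20.75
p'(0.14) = 0.50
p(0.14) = -1.43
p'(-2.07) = -6.71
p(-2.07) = 5.43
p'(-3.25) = -10.56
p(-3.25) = 15.62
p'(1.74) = 5.71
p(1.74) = 3.53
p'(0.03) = 0.14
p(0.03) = -1.47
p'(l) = 3.26*l + 0.04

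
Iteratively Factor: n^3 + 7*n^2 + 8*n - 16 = (n + 4)*(n^2 + 3*n - 4) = (n - 1)*(n + 4)*(n + 4)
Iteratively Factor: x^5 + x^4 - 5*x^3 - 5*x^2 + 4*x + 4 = (x + 1)*(x^4 - 5*x^2 + 4) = (x + 1)*(x + 2)*(x^3 - 2*x^2 - x + 2) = (x - 1)*(x + 1)*(x + 2)*(x^2 - x - 2) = (x - 2)*(x - 1)*(x + 1)*(x + 2)*(x + 1)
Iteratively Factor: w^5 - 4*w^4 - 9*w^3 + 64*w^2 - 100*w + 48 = (w - 1)*(w^4 - 3*w^3 - 12*w^2 + 52*w - 48) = (w - 2)*(w - 1)*(w^3 - w^2 - 14*w + 24) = (w - 2)*(w - 1)*(w + 4)*(w^2 - 5*w + 6) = (w - 2)^2*(w - 1)*(w + 4)*(w - 3)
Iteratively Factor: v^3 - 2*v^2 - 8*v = (v + 2)*(v^2 - 4*v) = (v - 4)*(v + 2)*(v)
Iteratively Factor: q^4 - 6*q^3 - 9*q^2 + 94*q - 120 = (q - 5)*(q^3 - q^2 - 14*q + 24) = (q - 5)*(q + 4)*(q^2 - 5*q + 6) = (q - 5)*(q - 3)*(q + 4)*(q - 2)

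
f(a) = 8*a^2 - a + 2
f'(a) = 16*a - 1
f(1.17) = 11.78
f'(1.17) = 17.72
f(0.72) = 5.43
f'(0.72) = 10.52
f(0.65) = 4.73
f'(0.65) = 9.40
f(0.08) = 1.97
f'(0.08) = 0.28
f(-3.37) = 96.23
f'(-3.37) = -54.92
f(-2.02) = 36.66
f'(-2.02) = -33.32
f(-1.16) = 13.92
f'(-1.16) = -19.56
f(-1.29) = 16.60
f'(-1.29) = -21.64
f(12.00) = 1142.00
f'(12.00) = 191.00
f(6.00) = 284.00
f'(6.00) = 95.00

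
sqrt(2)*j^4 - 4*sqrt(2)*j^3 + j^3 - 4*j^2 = j^2*(j - 4)*(sqrt(2)*j + 1)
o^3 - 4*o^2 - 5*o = o*(o - 5)*(o + 1)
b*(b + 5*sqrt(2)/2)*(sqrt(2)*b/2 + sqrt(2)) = sqrt(2)*b^3/2 + sqrt(2)*b^2 + 5*b^2/2 + 5*b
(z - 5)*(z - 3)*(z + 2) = z^3 - 6*z^2 - z + 30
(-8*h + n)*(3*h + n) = -24*h^2 - 5*h*n + n^2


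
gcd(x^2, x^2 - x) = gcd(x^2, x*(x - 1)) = x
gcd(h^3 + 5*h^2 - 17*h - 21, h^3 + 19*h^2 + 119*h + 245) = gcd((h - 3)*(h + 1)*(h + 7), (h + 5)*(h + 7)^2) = h + 7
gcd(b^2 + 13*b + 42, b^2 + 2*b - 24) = b + 6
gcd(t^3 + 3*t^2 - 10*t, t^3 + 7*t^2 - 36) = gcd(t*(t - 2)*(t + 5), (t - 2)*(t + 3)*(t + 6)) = t - 2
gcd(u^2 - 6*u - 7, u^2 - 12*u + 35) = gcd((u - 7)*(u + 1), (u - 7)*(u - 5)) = u - 7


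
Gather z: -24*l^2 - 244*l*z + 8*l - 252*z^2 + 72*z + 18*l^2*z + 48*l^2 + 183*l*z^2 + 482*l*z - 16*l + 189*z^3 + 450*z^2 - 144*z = 24*l^2 - 8*l + 189*z^3 + z^2*(183*l + 198) + z*(18*l^2 + 238*l - 72)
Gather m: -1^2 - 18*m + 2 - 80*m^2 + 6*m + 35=-80*m^2 - 12*m + 36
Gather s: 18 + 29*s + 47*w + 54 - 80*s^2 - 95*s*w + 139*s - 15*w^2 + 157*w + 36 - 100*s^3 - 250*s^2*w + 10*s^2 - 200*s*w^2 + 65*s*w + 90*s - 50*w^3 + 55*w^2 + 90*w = -100*s^3 + s^2*(-250*w - 70) + s*(-200*w^2 - 30*w + 258) - 50*w^3 + 40*w^2 + 294*w + 108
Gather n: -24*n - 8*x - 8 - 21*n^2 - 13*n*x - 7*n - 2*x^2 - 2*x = -21*n^2 + n*(-13*x - 31) - 2*x^2 - 10*x - 8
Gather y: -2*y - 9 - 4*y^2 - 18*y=-4*y^2 - 20*y - 9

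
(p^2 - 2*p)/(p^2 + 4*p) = (p - 2)/(p + 4)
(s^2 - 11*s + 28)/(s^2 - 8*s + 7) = (s - 4)/(s - 1)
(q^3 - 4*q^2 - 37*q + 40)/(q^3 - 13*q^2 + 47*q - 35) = (q^2 - 3*q - 40)/(q^2 - 12*q + 35)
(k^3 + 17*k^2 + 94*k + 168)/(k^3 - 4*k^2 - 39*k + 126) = (k^2 + 11*k + 28)/(k^2 - 10*k + 21)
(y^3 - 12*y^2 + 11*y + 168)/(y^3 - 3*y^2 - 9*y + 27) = (y^2 - 15*y + 56)/(y^2 - 6*y + 9)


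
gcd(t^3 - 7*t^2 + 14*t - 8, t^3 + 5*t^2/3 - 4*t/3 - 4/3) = t - 1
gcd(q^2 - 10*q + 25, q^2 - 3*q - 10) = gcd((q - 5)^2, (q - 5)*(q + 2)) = q - 5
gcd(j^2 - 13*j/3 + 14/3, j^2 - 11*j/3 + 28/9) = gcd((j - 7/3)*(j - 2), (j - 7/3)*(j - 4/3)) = j - 7/3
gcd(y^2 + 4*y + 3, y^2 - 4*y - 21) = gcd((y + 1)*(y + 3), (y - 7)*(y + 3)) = y + 3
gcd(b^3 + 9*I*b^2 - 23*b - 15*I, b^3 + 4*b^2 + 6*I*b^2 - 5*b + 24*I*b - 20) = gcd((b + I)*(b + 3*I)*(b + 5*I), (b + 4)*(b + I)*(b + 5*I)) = b^2 + 6*I*b - 5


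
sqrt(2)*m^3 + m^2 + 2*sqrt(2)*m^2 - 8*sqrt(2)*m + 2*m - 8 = (m - 2)*(m + 4)*(sqrt(2)*m + 1)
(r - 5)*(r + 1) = r^2 - 4*r - 5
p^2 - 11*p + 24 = (p - 8)*(p - 3)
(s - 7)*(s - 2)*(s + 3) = s^3 - 6*s^2 - 13*s + 42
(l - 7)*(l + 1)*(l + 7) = l^3 + l^2 - 49*l - 49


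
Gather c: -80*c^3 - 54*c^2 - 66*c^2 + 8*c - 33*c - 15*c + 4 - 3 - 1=-80*c^3 - 120*c^2 - 40*c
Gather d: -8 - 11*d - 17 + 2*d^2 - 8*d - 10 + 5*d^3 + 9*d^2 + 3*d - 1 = 5*d^3 + 11*d^2 - 16*d - 36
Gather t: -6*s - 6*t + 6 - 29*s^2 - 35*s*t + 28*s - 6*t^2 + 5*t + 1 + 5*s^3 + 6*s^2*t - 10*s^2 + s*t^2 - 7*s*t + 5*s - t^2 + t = 5*s^3 - 39*s^2 + 27*s + t^2*(s - 7) + t*(6*s^2 - 42*s) + 7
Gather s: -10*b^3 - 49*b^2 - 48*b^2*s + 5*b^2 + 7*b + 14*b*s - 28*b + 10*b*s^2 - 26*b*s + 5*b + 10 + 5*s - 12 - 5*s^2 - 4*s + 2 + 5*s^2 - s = -10*b^3 - 44*b^2 + 10*b*s^2 - 16*b + s*(-48*b^2 - 12*b)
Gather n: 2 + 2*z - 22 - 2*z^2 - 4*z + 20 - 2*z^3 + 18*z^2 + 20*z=-2*z^3 + 16*z^2 + 18*z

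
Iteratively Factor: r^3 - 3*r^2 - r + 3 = (r + 1)*(r^2 - 4*r + 3) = (r - 3)*(r + 1)*(r - 1)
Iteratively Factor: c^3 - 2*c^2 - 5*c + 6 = (c - 3)*(c^2 + c - 2) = (c - 3)*(c - 1)*(c + 2)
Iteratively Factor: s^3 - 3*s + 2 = (s + 2)*(s^2 - 2*s + 1) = (s - 1)*(s + 2)*(s - 1)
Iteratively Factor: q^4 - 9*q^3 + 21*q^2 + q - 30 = (q - 5)*(q^3 - 4*q^2 + q + 6) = (q - 5)*(q - 3)*(q^2 - q - 2) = (q - 5)*(q - 3)*(q + 1)*(q - 2)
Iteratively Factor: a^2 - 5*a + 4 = (a - 4)*(a - 1)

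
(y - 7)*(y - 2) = y^2 - 9*y + 14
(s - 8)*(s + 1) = s^2 - 7*s - 8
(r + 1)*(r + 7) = r^2 + 8*r + 7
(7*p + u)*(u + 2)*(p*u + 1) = 7*p^2*u^2 + 14*p^2*u + p*u^3 + 2*p*u^2 + 7*p*u + 14*p + u^2 + 2*u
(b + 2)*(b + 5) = b^2 + 7*b + 10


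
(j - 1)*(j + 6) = j^2 + 5*j - 6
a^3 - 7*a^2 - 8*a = a*(a - 8)*(a + 1)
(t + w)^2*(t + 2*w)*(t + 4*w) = t^4 + 8*t^3*w + 21*t^2*w^2 + 22*t*w^3 + 8*w^4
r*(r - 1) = r^2 - r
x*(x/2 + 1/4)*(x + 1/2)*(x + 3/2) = x^4/2 + 5*x^3/4 + 7*x^2/8 + 3*x/16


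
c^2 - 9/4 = (c - 3/2)*(c + 3/2)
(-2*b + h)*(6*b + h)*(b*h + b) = -12*b^3*h - 12*b^3 + 4*b^2*h^2 + 4*b^2*h + b*h^3 + b*h^2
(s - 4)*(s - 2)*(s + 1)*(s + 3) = s^4 - 2*s^3 - 13*s^2 + 14*s + 24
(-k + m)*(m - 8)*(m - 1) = -k*m^2 + 9*k*m - 8*k + m^3 - 9*m^2 + 8*m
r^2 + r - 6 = (r - 2)*(r + 3)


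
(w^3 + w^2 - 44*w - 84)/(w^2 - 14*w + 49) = (w^2 + 8*w + 12)/(w - 7)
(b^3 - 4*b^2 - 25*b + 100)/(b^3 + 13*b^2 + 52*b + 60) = (b^2 - 9*b + 20)/(b^2 + 8*b + 12)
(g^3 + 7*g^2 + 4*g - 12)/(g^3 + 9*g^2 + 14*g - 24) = (g + 2)/(g + 4)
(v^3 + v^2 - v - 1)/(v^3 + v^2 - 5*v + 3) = (v^2 + 2*v + 1)/(v^2 + 2*v - 3)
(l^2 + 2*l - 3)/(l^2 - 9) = (l - 1)/(l - 3)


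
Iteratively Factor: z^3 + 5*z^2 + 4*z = (z)*(z^2 + 5*z + 4) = z*(z + 1)*(z + 4)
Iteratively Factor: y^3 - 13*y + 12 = (y + 4)*(y^2 - 4*y + 3) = (y - 1)*(y + 4)*(y - 3)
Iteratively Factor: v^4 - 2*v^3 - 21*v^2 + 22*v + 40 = (v + 1)*(v^3 - 3*v^2 - 18*v + 40) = (v + 1)*(v + 4)*(v^2 - 7*v + 10) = (v - 5)*(v + 1)*(v + 4)*(v - 2)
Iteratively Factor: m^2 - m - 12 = (m + 3)*(m - 4)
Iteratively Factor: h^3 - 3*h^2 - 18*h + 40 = (h + 4)*(h^2 - 7*h + 10) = (h - 2)*(h + 4)*(h - 5)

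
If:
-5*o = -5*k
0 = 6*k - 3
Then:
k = 1/2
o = 1/2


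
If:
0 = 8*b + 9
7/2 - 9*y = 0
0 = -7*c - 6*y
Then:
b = -9/8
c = -1/3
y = 7/18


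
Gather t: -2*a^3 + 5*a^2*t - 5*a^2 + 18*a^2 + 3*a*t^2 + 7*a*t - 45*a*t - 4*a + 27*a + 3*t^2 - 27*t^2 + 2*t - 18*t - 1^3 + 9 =-2*a^3 + 13*a^2 + 23*a + t^2*(3*a - 24) + t*(5*a^2 - 38*a - 16) + 8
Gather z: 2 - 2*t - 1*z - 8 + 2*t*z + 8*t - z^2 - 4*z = 6*t - z^2 + z*(2*t - 5) - 6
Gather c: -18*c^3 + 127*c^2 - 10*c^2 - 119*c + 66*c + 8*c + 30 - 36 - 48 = -18*c^3 + 117*c^2 - 45*c - 54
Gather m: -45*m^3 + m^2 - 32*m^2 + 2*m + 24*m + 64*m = -45*m^3 - 31*m^2 + 90*m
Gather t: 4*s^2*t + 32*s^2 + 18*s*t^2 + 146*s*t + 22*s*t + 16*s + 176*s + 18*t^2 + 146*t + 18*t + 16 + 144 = 32*s^2 + 192*s + t^2*(18*s + 18) + t*(4*s^2 + 168*s + 164) + 160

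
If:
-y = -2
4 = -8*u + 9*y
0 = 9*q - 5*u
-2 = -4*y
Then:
No Solution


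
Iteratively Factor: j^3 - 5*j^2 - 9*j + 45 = (j - 3)*(j^2 - 2*j - 15) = (j - 5)*(j - 3)*(j + 3)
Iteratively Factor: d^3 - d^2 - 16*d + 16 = (d - 4)*(d^2 + 3*d - 4) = (d - 4)*(d - 1)*(d + 4)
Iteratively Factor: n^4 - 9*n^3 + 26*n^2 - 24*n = (n - 3)*(n^3 - 6*n^2 + 8*n) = n*(n - 3)*(n^2 - 6*n + 8) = n*(n - 3)*(n - 2)*(n - 4)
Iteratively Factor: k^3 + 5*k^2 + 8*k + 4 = (k + 2)*(k^2 + 3*k + 2) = (k + 2)^2*(k + 1)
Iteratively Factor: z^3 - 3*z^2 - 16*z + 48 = (z - 3)*(z^2 - 16) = (z - 4)*(z - 3)*(z + 4)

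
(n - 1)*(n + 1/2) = n^2 - n/2 - 1/2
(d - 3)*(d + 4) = d^2 + d - 12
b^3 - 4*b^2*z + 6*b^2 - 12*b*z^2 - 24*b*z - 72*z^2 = (b + 6)*(b - 6*z)*(b + 2*z)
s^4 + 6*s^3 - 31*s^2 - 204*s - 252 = (s - 6)*(s + 2)*(s + 3)*(s + 7)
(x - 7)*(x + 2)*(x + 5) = x^3 - 39*x - 70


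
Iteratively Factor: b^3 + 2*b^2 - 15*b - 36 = (b + 3)*(b^2 - b - 12) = (b + 3)^2*(b - 4)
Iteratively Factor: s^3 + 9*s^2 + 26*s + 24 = (s + 4)*(s^2 + 5*s + 6) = (s + 2)*(s + 4)*(s + 3)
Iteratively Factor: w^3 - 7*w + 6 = (w + 3)*(w^2 - 3*w + 2) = (w - 2)*(w + 3)*(w - 1)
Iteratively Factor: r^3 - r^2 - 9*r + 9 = (r + 3)*(r^2 - 4*r + 3) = (r - 1)*(r + 3)*(r - 3)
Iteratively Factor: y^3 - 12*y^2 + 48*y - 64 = (y - 4)*(y^2 - 8*y + 16) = (y - 4)^2*(y - 4)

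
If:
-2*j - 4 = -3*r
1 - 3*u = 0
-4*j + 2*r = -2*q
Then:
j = 3*r/2 - 2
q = 2*r - 4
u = 1/3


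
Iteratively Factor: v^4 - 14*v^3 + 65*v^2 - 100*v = (v)*(v^3 - 14*v^2 + 65*v - 100) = v*(v - 4)*(v^2 - 10*v + 25) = v*(v - 5)*(v - 4)*(v - 5)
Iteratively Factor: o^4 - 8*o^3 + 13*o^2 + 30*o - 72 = (o - 3)*(o^3 - 5*o^2 - 2*o + 24) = (o - 3)*(o + 2)*(o^2 - 7*o + 12) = (o - 4)*(o - 3)*(o + 2)*(o - 3)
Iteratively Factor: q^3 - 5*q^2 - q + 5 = (q - 1)*(q^2 - 4*q - 5) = (q - 1)*(q + 1)*(q - 5)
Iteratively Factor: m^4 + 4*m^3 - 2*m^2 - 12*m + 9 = (m + 3)*(m^3 + m^2 - 5*m + 3) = (m - 1)*(m + 3)*(m^2 + 2*m - 3) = (m - 1)*(m + 3)^2*(m - 1)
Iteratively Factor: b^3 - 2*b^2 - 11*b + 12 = (b + 3)*(b^2 - 5*b + 4) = (b - 1)*(b + 3)*(b - 4)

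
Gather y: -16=-16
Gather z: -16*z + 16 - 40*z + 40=56 - 56*z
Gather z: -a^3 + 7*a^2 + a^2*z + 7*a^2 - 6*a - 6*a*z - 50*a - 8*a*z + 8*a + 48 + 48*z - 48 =-a^3 + 14*a^2 - 48*a + z*(a^2 - 14*a + 48)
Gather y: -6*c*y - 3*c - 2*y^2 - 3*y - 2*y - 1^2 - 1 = -3*c - 2*y^2 + y*(-6*c - 5) - 2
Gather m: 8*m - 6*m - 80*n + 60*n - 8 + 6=2*m - 20*n - 2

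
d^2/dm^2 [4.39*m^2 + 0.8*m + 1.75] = 8.78000000000000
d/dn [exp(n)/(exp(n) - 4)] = -4*exp(n)/(exp(2*n) - 8*exp(n) + 16)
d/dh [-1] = 0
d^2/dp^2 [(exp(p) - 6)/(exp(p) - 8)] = 2*(exp(p) + 8)*exp(p)/(exp(3*p) - 24*exp(2*p) + 192*exp(p) - 512)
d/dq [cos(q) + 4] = -sin(q)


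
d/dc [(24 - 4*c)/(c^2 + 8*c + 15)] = 4*(-c^2 - 8*c + 2*(c - 6)*(c + 4) - 15)/(c^2 + 8*c + 15)^2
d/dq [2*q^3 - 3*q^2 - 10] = 6*q*(q - 1)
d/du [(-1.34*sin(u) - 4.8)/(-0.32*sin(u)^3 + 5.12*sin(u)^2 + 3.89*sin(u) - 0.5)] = (-0.8576*sin(u)^3 + 2.2528*sin(u)^2 + 49.152*sin(u) + 19.342)*cos(u)/(0.1024*sin(u)^6 - 3.2768*sin(u)^5 + 23.7248*sin(u)^4 + 40.1536*sin(u)^3 + 10.0121*sin(u)^2 - 3.89*sin(u) + 0.25)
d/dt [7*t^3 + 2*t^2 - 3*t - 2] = 21*t^2 + 4*t - 3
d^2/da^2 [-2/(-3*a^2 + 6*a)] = 4*(-a*(a - 2) + 4*(a - 1)^2)/(3*a^3*(a - 2)^3)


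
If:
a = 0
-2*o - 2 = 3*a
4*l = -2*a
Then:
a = 0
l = 0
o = -1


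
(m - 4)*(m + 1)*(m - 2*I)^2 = m^4 - 3*m^3 - 4*I*m^3 - 8*m^2 + 12*I*m^2 + 12*m + 16*I*m + 16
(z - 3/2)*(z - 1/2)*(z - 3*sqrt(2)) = z^3 - 3*sqrt(2)*z^2 - 2*z^2 + 3*z/4 + 6*sqrt(2)*z - 9*sqrt(2)/4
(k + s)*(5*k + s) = 5*k^2 + 6*k*s + s^2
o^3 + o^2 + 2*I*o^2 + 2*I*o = o*(o + 1)*(o + 2*I)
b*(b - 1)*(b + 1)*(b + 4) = b^4 + 4*b^3 - b^2 - 4*b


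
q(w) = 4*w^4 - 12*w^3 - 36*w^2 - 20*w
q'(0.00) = -20.00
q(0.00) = 0.00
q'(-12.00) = -31988.00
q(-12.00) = 98736.00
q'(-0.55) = 6.05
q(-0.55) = 2.47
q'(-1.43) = -37.44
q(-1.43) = 6.80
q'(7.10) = 3380.62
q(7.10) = 3912.98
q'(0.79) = -91.46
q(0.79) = -42.63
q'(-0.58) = 6.53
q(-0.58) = 2.28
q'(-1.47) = -42.78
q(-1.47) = 8.40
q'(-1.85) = -111.32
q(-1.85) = 36.62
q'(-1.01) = -0.49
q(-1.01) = 0.00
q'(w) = 16*w^3 - 36*w^2 - 72*w - 20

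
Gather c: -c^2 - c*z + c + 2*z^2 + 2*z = -c^2 + c*(1 - z) + 2*z^2 + 2*z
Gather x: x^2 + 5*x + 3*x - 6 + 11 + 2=x^2 + 8*x + 7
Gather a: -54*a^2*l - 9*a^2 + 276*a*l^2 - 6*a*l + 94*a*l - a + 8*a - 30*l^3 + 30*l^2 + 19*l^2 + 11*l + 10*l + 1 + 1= a^2*(-54*l - 9) + a*(276*l^2 + 88*l + 7) - 30*l^3 + 49*l^2 + 21*l + 2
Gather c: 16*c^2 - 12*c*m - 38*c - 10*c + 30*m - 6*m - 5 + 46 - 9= 16*c^2 + c*(-12*m - 48) + 24*m + 32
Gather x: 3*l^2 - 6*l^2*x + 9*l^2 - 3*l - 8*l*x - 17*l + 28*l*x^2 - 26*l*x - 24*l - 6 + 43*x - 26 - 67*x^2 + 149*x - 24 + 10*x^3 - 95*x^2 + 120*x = 12*l^2 - 44*l + 10*x^3 + x^2*(28*l - 162) + x*(-6*l^2 - 34*l + 312) - 56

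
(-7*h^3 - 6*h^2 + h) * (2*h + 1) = -14*h^4 - 19*h^3 - 4*h^2 + h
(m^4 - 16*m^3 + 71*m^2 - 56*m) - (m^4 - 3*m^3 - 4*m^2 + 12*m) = -13*m^3 + 75*m^2 - 68*m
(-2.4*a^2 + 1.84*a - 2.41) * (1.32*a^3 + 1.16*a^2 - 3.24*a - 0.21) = -3.168*a^5 - 0.3552*a^4 + 6.7292*a^3 - 8.2532*a^2 + 7.422*a + 0.5061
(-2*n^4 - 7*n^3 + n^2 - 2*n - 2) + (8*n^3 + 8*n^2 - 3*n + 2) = -2*n^4 + n^3 + 9*n^2 - 5*n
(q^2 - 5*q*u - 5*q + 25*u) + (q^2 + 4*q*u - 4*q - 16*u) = 2*q^2 - q*u - 9*q + 9*u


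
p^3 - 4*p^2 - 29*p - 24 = (p - 8)*(p + 1)*(p + 3)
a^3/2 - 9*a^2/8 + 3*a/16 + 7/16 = (a/2 + 1/4)*(a - 7/4)*(a - 1)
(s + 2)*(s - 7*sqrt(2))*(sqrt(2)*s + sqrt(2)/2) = sqrt(2)*s^3 - 14*s^2 + 5*sqrt(2)*s^2/2 - 35*s + sqrt(2)*s - 14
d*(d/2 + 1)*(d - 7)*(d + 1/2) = d^4/2 - 9*d^3/4 - 33*d^2/4 - 7*d/2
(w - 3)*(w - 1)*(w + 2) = w^3 - 2*w^2 - 5*w + 6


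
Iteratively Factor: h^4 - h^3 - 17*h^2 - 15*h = (h - 5)*(h^3 + 4*h^2 + 3*h) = (h - 5)*(h + 1)*(h^2 + 3*h) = (h - 5)*(h + 1)*(h + 3)*(h)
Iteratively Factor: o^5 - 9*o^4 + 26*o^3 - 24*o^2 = (o)*(o^4 - 9*o^3 + 26*o^2 - 24*o) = o*(o - 3)*(o^3 - 6*o^2 + 8*o) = o*(o - 3)*(o - 2)*(o^2 - 4*o) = o^2*(o - 3)*(o - 2)*(o - 4)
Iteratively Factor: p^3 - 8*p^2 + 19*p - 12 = (p - 4)*(p^2 - 4*p + 3) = (p - 4)*(p - 3)*(p - 1)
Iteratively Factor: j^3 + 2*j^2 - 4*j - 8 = (j + 2)*(j^2 - 4) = (j + 2)^2*(j - 2)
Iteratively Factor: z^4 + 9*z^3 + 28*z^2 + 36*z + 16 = (z + 2)*(z^3 + 7*z^2 + 14*z + 8) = (z + 2)^2*(z^2 + 5*z + 4) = (z + 2)^2*(z + 4)*(z + 1)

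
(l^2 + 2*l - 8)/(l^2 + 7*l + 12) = (l - 2)/(l + 3)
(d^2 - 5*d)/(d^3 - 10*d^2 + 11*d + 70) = d/(d^2 - 5*d - 14)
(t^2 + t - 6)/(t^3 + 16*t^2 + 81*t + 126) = (t - 2)/(t^2 + 13*t + 42)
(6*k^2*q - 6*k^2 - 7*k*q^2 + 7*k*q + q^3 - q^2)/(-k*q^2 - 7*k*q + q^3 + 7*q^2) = (-6*k*q + 6*k + q^2 - q)/(q*(q + 7))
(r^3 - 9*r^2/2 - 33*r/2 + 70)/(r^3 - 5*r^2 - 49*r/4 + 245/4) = 2*(r + 4)/(2*r + 7)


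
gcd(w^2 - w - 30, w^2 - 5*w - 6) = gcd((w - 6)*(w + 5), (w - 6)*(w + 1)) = w - 6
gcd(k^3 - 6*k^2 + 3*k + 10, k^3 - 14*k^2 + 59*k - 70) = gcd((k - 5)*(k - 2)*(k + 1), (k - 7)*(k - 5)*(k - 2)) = k^2 - 7*k + 10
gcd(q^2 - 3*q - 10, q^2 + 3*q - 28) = 1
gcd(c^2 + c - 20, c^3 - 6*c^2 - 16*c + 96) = c - 4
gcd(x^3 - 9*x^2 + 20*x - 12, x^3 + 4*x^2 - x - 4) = x - 1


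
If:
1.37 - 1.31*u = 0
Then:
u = 1.05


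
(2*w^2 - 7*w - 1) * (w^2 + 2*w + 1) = 2*w^4 - 3*w^3 - 13*w^2 - 9*w - 1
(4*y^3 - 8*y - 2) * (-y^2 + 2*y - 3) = -4*y^5 + 8*y^4 - 4*y^3 - 14*y^2 + 20*y + 6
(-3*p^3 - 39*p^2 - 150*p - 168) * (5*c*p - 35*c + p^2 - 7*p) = -15*c*p^4 - 90*c*p^3 + 615*c*p^2 + 4410*c*p + 5880*c - 3*p^5 - 18*p^4 + 123*p^3 + 882*p^2 + 1176*p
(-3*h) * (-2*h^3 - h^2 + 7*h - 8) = 6*h^4 + 3*h^3 - 21*h^2 + 24*h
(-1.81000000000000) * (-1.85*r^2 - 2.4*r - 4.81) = 3.3485*r^2 + 4.344*r + 8.7061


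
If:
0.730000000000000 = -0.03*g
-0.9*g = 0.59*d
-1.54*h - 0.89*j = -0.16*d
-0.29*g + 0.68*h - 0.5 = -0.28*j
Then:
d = 37.12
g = -24.33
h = -43.09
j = 81.24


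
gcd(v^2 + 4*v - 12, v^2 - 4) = v - 2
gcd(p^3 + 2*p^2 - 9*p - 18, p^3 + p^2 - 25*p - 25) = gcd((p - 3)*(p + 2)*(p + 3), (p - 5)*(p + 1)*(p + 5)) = 1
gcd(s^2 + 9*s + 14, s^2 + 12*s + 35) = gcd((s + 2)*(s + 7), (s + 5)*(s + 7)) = s + 7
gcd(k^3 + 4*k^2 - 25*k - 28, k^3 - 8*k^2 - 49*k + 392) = k + 7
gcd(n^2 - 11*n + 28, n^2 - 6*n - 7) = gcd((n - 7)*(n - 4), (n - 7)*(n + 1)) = n - 7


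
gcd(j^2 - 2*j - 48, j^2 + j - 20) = 1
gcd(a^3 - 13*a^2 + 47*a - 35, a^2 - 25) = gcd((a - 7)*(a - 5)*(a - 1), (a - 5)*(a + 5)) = a - 5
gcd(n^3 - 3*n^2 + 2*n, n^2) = n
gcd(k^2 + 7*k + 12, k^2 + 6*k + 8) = k + 4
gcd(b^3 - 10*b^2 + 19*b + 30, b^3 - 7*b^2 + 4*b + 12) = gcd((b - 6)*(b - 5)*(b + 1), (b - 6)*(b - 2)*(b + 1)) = b^2 - 5*b - 6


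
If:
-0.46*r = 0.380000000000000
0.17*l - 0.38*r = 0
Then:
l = -1.85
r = -0.83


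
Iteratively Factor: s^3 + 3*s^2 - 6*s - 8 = (s - 2)*(s^2 + 5*s + 4) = (s - 2)*(s + 4)*(s + 1)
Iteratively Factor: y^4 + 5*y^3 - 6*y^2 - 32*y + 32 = (y - 2)*(y^3 + 7*y^2 + 8*y - 16) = (y - 2)*(y + 4)*(y^2 + 3*y - 4) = (y - 2)*(y - 1)*(y + 4)*(y + 4)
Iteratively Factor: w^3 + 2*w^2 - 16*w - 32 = (w - 4)*(w^2 + 6*w + 8) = (w - 4)*(w + 4)*(w + 2)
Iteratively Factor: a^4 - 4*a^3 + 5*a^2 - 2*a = (a - 1)*(a^3 - 3*a^2 + 2*a) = a*(a - 1)*(a^2 - 3*a + 2) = a*(a - 2)*(a - 1)*(a - 1)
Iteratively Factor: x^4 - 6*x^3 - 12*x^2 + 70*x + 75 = (x + 1)*(x^3 - 7*x^2 - 5*x + 75) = (x - 5)*(x + 1)*(x^2 - 2*x - 15) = (x - 5)*(x + 1)*(x + 3)*(x - 5)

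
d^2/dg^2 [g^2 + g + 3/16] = 2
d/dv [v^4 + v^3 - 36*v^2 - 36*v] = 4*v^3 + 3*v^2 - 72*v - 36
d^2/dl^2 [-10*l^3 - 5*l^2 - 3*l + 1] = -60*l - 10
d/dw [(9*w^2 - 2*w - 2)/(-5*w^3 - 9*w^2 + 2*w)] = (45*w^4 - 20*w^3 - 30*w^2 - 36*w + 4)/(w^2*(25*w^4 + 90*w^3 + 61*w^2 - 36*w + 4))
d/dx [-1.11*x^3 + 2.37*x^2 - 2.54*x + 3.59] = -3.33*x^2 + 4.74*x - 2.54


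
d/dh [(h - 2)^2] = 2*h - 4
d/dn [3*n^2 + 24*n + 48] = 6*n + 24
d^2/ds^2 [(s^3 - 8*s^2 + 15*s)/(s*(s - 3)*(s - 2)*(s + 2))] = 2*(s^3 - 15*s^2 + 12*s - 20)/(s^6 - 12*s^4 + 48*s^2 - 64)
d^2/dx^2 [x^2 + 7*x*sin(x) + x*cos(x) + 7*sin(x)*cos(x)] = -7*x*sin(x) - x*cos(x) - 2*sin(x) - 14*sin(2*x) + 14*cos(x) + 2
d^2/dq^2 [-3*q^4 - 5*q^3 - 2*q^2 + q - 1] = -36*q^2 - 30*q - 4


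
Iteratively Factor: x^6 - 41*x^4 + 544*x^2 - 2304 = (x - 4)*(x^5 + 4*x^4 - 25*x^3 - 100*x^2 + 144*x + 576) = (x - 4)*(x + 3)*(x^4 + x^3 - 28*x^2 - 16*x + 192) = (x - 4)*(x + 3)*(x + 4)*(x^3 - 3*x^2 - 16*x + 48) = (x - 4)*(x - 3)*(x + 3)*(x + 4)*(x^2 - 16) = (x - 4)^2*(x - 3)*(x + 3)*(x + 4)*(x + 4)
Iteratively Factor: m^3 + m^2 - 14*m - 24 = (m + 2)*(m^2 - m - 12) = (m - 4)*(m + 2)*(m + 3)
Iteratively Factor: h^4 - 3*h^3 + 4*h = (h + 1)*(h^3 - 4*h^2 + 4*h) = (h - 2)*(h + 1)*(h^2 - 2*h) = h*(h - 2)*(h + 1)*(h - 2)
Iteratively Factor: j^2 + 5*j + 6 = (j + 2)*(j + 3)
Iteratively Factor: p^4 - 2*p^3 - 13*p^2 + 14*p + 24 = (p + 3)*(p^3 - 5*p^2 + 2*p + 8) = (p + 1)*(p + 3)*(p^2 - 6*p + 8) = (p - 4)*(p + 1)*(p + 3)*(p - 2)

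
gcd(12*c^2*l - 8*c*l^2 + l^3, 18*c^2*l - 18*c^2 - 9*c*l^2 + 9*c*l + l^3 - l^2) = 6*c - l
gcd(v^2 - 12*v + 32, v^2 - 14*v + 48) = v - 8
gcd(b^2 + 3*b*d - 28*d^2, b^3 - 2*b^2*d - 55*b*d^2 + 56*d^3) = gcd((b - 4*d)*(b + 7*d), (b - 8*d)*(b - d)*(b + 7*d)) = b + 7*d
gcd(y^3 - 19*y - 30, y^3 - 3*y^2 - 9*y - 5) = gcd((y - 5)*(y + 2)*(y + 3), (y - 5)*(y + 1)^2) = y - 5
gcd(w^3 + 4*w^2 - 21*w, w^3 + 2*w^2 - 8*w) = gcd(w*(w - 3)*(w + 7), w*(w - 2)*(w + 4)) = w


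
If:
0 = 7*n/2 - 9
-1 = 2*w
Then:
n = 18/7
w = -1/2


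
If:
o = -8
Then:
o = -8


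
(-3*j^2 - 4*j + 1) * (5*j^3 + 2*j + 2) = -15*j^5 - 20*j^4 - j^3 - 14*j^2 - 6*j + 2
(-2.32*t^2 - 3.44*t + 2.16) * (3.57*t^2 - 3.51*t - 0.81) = -8.2824*t^4 - 4.1376*t^3 + 21.6648*t^2 - 4.7952*t - 1.7496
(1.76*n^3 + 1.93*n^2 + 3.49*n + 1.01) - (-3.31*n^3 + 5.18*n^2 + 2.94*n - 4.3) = 5.07*n^3 - 3.25*n^2 + 0.55*n + 5.31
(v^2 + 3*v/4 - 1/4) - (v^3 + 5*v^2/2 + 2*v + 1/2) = -v^3 - 3*v^2/2 - 5*v/4 - 3/4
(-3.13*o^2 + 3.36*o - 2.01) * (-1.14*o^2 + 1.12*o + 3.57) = 3.5682*o^4 - 7.336*o^3 - 5.1195*o^2 + 9.744*o - 7.1757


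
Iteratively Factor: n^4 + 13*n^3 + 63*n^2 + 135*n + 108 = (n + 3)*(n^3 + 10*n^2 + 33*n + 36) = (n + 3)*(n + 4)*(n^2 + 6*n + 9) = (n + 3)^2*(n + 4)*(n + 3)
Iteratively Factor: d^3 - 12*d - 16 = (d + 2)*(d^2 - 2*d - 8) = (d - 4)*(d + 2)*(d + 2)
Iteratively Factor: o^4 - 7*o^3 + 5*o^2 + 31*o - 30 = (o - 1)*(o^3 - 6*o^2 - o + 30) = (o - 3)*(o - 1)*(o^2 - 3*o - 10) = (o - 5)*(o - 3)*(o - 1)*(o + 2)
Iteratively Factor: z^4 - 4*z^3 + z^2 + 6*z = (z)*(z^3 - 4*z^2 + z + 6) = z*(z - 2)*(z^2 - 2*z - 3) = z*(z - 3)*(z - 2)*(z + 1)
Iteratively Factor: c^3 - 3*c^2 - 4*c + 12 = (c - 2)*(c^2 - c - 6) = (c - 3)*(c - 2)*(c + 2)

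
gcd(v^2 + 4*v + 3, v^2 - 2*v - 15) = v + 3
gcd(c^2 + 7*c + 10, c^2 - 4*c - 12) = c + 2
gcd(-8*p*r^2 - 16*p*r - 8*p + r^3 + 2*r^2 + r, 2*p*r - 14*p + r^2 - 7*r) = 1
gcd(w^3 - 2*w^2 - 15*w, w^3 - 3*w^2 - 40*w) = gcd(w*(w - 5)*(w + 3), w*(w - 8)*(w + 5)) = w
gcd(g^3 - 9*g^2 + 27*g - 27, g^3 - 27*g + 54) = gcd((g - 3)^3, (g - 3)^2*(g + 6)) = g^2 - 6*g + 9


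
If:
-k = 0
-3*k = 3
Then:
No Solution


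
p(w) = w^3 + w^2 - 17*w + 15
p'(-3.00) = 4.00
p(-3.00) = 48.00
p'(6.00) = 103.00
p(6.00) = 165.00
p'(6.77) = 134.04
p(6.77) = 256.03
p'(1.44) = -7.90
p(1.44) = -4.42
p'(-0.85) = -16.53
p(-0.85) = 29.56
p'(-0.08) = -17.14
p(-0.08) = 16.37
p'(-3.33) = 9.61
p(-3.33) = 45.77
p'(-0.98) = -16.08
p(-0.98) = 31.68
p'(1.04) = -11.68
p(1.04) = -0.47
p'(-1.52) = -13.11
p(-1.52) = 39.64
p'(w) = 3*w^2 + 2*w - 17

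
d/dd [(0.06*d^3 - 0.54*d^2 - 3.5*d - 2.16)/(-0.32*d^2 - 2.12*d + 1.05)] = (-0.0192*d^4 - 0.2544*d^3 + 0.2138*d^2 - 2.5164*d - 8.2542)/(0.1024*d^4 + 1.3568*d^3 + 3.8224*d^2 - 4.452*d + 1.1025)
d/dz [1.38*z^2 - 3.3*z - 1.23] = 2.76*z - 3.3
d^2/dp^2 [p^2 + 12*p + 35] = 2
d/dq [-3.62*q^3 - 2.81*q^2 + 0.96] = q*(-10.86*q - 5.62)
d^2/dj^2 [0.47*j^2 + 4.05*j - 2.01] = 0.940000000000000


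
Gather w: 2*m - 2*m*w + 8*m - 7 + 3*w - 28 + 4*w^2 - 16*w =10*m + 4*w^2 + w*(-2*m - 13) - 35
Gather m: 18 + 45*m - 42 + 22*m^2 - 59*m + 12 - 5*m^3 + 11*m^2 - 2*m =-5*m^3 + 33*m^2 - 16*m - 12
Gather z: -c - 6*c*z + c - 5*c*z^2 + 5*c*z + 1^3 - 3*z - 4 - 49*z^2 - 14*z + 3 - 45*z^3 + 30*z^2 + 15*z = -45*z^3 + z^2*(-5*c - 19) + z*(-c - 2)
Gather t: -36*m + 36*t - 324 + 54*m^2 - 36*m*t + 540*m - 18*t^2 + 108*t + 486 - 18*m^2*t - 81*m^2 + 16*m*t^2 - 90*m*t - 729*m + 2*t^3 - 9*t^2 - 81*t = -27*m^2 - 225*m + 2*t^3 + t^2*(16*m - 27) + t*(-18*m^2 - 126*m + 63) + 162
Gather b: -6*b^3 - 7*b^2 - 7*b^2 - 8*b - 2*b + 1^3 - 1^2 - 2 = -6*b^3 - 14*b^2 - 10*b - 2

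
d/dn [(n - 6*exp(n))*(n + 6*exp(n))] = 2*n - 72*exp(2*n)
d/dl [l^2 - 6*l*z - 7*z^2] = 2*l - 6*z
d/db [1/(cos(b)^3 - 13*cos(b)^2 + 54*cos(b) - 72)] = (3*cos(b)^2 - 26*cos(b) + 54)*sin(b)/(cos(b)^3 - 13*cos(b)^2 + 54*cos(b) - 72)^2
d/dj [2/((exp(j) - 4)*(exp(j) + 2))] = 4*(1 - exp(j))*exp(j)/(exp(4*j) - 4*exp(3*j) - 12*exp(2*j) + 32*exp(j) + 64)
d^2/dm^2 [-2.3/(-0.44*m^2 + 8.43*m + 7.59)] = (0.89056*m^2 - 17.06232*m - 2.3*(0.88*m - 8.43)*(1.76*m - 16.86) - 15.36216)/(-0.44*m^2 + 8.43*m + 7.59)^3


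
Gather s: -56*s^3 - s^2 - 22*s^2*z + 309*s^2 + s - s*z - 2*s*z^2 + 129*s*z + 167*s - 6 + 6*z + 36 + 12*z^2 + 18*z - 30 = -56*s^3 + s^2*(308 - 22*z) + s*(-2*z^2 + 128*z + 168) + 12*z^2 + 24*z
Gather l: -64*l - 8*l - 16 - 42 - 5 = -72*l - 63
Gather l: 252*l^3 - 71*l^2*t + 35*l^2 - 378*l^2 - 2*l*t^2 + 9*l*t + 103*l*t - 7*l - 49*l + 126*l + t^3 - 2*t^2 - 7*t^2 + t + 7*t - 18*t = 252*l^3 + l^2*(-71*t - 343) + l*(-2*t^2 + 112*t + 70) + t^3 - 9*t^2 - 10*t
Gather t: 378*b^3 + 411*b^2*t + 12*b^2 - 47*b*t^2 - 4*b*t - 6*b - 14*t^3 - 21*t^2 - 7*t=378*b^3 + 12*b^2 - 6*b - 14*t^3 + t^2*(-47*b - 21) + t*(411*b^2 - 4*b - 7)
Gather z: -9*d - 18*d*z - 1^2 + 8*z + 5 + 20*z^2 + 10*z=-9*d + 20*z^2 + z*(18 - 18*d) + 4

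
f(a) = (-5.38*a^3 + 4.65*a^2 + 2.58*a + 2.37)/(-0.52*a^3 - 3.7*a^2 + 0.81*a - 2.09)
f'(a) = (-16.14*a^2 + 9.3*a + 2.58)/(-0.52*a^3 - 3.7*a^2 + 0.81*a - 2.09) + (1.56*a^2 + 7.4*a - 0.81)*(-5.38*a^3 + 4.65*a^2 + 2.58*a + 2.37)/(-0.52*a^3 - 3.7*a^2 + 0.81*a - 2.09)^2 = (1.77635683940025e-15*a^5 + 22.324*a^4 - 6.0324*a^3 + 50.7423*a^2 - 1.899*a - 7.3119)/(0.2704*a^6 + 3.848*a^5 + 12.8476*a^4 - 3.8204*a^3 + 16.1221*a^2 - 3.3858*a + 4.3681)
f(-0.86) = -1.35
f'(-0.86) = 1.78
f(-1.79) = -3.51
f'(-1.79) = 2.74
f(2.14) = 1.05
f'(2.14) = 1.26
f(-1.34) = -2.36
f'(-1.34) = 2.35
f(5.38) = 3.70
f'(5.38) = 0.56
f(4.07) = 2.87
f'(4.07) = 0.72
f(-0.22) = -0.85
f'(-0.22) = -0.72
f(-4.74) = -19.82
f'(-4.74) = 11.51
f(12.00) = 6.04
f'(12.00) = 0.23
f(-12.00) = 28.08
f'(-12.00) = 3.84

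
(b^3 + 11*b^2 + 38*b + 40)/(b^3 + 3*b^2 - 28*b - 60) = (b^2 + 9*b + 20)/(b^2 + b - 30)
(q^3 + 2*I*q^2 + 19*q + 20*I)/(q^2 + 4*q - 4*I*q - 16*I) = (q^2 + 6*I*q - 5)/(q + 4)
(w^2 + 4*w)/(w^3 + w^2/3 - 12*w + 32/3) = 3*w/(3*w^2 - 11*w + 8)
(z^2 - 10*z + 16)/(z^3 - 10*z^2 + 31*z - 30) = (z - 8)/(z^2 - 8*z + 15)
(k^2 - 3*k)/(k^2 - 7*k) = (k - 3)/(k - 7)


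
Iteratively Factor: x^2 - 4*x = (x)*(x - 4)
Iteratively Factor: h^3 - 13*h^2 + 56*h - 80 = (h - 4)*(h^2 - 9*h + 20) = (h - 4)^2*(h - 5)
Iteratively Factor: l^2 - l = (l - 1)*(l)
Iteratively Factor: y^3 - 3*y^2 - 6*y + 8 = (y - 1)*(y^2 - 2*y - 8) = (y - 1)*(y + 2)*(y - 4)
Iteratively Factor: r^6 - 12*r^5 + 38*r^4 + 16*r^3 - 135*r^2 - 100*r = (r - 5)*(r^5 - 7*r^4 + 3*r^3 + 31*r^2 + 20*r) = (r - 5)*(r + 1)*(r^4 - 8*r^3 + 11*r^2 + 20*r) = (r - 5)^2*(r + 1)*(r^3 - 3*r^2 - 4*r) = (r - 5)^2*(r + 1)^2*(r^2 - 4*r) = (r - 5)^2*(r - 4)*(r + 1)^2*(r)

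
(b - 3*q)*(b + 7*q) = b^2 + 4*b*q - 21*q^2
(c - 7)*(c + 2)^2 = c^3 - 3*c^2 - 24*c - 28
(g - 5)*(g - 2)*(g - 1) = g^3 - 8*g^2 + 17*g - 10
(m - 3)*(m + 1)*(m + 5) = m^3 + 3*m^2 - 13*m - 15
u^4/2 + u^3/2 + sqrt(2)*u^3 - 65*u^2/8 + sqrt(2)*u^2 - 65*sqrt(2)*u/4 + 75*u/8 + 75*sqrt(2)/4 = (u/2 + sqrt(2))*(u - 5/2)*(u - 3/2)*(u + 5)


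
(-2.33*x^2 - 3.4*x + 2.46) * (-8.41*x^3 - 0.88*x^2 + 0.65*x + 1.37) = 19.5953*x^5 + 30.6444*x^4 - 19.2111*x^3 - 7.5669*x^2 - 3.059*x + 3.3702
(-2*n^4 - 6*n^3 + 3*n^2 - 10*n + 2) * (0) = 0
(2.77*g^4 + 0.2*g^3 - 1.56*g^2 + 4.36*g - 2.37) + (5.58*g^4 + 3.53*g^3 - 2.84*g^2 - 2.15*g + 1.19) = 8.35*g^4 + 3.73*g^3 - 4.4*g^2 + 2.21*g - 1.18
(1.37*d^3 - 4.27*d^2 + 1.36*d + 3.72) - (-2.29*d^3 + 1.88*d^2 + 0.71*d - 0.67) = 3.66*d^3 - 6.15*d^2 + 0.65*d + 4.39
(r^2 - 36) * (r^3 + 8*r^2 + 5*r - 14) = r^5 + 8*r^4 - 31*r^3 - 302*r^2 - 180*r + 504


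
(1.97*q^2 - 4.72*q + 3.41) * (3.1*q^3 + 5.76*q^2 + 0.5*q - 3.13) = 6.107*q^5 - 3.2848*q^4 - 15.6312*q^3 + 11.1155*q^2 + 16.4786*q - 10.6733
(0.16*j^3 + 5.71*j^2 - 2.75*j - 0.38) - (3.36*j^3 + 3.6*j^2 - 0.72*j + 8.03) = -3.2*j^3 + 2.11*j^2 - 2.03*j - 8.41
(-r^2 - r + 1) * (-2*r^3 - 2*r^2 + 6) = 2*r^5 + 4*r^4 - 8*r^2 - 6*r + 6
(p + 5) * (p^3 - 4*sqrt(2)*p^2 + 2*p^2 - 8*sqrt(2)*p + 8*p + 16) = p^4 - 4*sqrt(2)*p^3 + 7*p^3 - 28*sqrt(2)*p^2 + 18*p^2 - 40*sqrt(2)*p + 56*p + 80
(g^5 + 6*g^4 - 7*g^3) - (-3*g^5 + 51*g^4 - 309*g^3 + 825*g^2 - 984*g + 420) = 4*g^5 - 45*g^4 + 302*g^3 - 825*g^2 + 984*g - 420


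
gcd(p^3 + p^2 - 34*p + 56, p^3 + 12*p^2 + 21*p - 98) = p^2 + 5*p - 14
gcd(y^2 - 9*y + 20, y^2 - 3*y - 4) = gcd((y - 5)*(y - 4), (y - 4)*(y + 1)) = y - 4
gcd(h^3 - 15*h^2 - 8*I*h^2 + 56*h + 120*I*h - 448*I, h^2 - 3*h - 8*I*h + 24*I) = h - 8*I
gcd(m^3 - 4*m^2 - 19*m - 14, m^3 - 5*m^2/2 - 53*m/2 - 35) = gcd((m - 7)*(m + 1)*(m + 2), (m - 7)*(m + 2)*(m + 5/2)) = m^2 - 5*m - 14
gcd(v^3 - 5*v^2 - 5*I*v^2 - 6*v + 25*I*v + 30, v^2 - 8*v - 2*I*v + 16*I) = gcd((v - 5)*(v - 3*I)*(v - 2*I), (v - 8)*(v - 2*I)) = v - 2*I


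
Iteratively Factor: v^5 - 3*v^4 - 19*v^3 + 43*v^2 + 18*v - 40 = (v - 1)*(v^4 - 2*v^3 - 21*v^2 + 22*v + 40) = (v - 1)*(v + 1)*(v^3 - 3*v^2 - 18*v + 40) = (v - 2)*(v - 1)*(v + 1)*(v^2 - v - 20) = (v - 2)*(v - 1)*(v + 1)*(v + 4)*(v - 5)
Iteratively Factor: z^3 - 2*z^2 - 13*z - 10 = (z + 2)*(z^2 - 4*z - 5) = (z + 1)*(z + 2)*(z - 5)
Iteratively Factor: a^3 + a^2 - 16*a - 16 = (a + 4)*(a^2 - 3*a - 4) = (a - 4)*(a + 4)*(a + 1)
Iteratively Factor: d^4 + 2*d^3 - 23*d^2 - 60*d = (d + 4)*(d^3 - 2*d^2 - 15*d) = d*(d + 4)*(d^2 - 2*d - 15) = d*(d + 3)*(d + 4)*(d - 5)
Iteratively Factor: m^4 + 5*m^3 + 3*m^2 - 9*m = (m - 1)*(m^3 + 6*m^2 + 9*m) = m*(m - 1)*(m^2 + 6*m + 9) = m*(m - 1)*(m + 3)*(m + 3)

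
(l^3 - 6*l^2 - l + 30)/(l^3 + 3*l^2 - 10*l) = (l^3 - 6*l^2 - l + 30)/(l*(l^2 + 3*l - 10))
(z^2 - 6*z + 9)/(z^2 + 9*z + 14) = (z^2 - 6*z + 9)/(z^2 + 9*z + 14)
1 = 1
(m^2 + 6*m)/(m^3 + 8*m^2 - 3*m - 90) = m/(m^2 + 2*m - 15)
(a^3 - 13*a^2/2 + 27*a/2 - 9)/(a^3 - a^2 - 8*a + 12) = (a^2 - 9*a/2 + 9/2)/(a^2 + a - 6)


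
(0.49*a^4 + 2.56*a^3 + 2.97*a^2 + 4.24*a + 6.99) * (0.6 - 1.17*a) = -0.5733*a^5 - 2.7012*a^4 - 1.9389*a^3 - 3.1788*a^2 - 5.6343*a + 4.194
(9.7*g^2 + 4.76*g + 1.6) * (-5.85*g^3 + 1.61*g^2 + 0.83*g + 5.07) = -56.745*g^5 - 12.229*g^4 + 6.3546*g^3 + 55.7058*g^2 + 25.4612*g + 8.112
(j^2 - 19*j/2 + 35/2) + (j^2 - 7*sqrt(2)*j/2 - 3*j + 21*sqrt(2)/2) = 2*j^2 - 25*j/2 - 7*sqrt(2)*j/2 + 21*sqrt(2)/2 + 35/2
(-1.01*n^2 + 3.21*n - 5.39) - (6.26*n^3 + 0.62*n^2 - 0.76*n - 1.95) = -6.26*n^3 - 1.63*n^2 + 3.97*n - 3.44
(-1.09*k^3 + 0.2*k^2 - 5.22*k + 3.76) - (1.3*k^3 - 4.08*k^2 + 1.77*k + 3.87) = -2.39*k^3 + 4.28*k^2 - 6.99*k - 0.11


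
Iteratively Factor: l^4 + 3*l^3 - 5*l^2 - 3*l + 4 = (l - 1)*(l^3 + 4*l^2 - l - 4) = (l - 1)*(l + 1)*(l^2 + 3*l - 4) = (l - 1)^2*(l + 1)*(l + 4)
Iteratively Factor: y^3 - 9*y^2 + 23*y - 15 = (y - 3)*(y^2 - 6*y + 5) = (y - 5)*(y - 3)*(y - 1)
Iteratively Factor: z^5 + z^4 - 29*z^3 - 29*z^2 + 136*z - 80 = (z - 5)*(z^4 + 6*z^3 + z^2 - 24*z + 16) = (z - 5)*(z - 1)*(z^3 + 7*z^2 + 8*z - 16) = (z - 5)*(z - 1)*(z + 4)*(z^2 + 3*z - 4) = (z - 5)*(z - 1)^2*(z + 4)*(z + 4)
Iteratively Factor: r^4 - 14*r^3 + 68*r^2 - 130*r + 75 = (r - 3)*(r^3 - 11*r^2 + 35*r - 25) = (r - 3)*(r - 1)*(r^2 - 10*r + 25) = (r - 5)*(r - 3)*(r - 1)*(r - 5)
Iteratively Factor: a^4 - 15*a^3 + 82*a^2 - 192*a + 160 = (a - 4)*(a^3 - 11*a^2 + 38*a - 40) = (a - 4)^2*(a^2 - 7*a + 10) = (a - 5)*(a - 4)^2*(a - 2)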